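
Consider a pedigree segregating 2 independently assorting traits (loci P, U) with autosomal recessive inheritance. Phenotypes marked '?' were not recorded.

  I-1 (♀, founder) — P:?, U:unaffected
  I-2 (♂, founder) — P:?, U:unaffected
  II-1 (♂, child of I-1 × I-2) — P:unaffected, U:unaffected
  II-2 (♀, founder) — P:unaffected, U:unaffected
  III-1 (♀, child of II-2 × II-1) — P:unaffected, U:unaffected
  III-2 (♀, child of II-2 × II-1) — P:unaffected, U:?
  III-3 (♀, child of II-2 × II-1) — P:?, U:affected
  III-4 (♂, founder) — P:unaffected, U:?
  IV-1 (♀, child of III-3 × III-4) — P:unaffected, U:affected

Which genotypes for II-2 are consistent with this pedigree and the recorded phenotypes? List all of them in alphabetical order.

II-2 ∈ {PP Uu, Pp Uu}

P/I-1 ? ·: PP|Pp|pp
P/I-2 ? ·: PP|Pp|pp
P/II-1 un I-1×I-2: PP|Pp
P/II-2 un ·: PP|Pp
P/III-1 un II-2×II-1: PP|Pp
P/III-2 un II-2×II-1: PP|Pp
P/III-3 ? II-2×II-1: PP|Pp|pp
P/III-4 un ·: PP|Pp
P/IV-1 un III-3×III-4: PP|Pp
⇒ P over [I-1,I-2,II-1,II-2,III-1,III-2,III-3,III-4,IV-1]: 572 consistent
U/I-1 un ·: UU|Uu
U/I-2 un ·: UU|Uu
U/II-1 un I-1×I-2: Uu
U/II-2 un ·: Uu
U/III-1 un II-2×II-1: UU|Uu
U/III-2 ? II-2×II-1: UU|Uu|uu
U/III-3 aff II-2×II-1: uu
U/III-4 ? ·: Uu|uu
U/IV-1 aff III-3×III-4: uu
⇒ U over [I-1,I-2,II-1,II-2,III-1,III-2,III-3,III-4,IV-1]: 36 consistent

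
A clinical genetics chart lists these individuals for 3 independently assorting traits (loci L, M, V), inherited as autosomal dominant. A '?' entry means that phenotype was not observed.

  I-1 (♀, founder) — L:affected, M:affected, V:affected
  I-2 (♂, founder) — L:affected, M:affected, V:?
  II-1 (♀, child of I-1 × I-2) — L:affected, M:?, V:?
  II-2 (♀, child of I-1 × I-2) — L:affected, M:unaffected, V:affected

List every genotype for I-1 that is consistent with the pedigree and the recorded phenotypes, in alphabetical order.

L/I-1 aff ·: Ll|LL
L/I-2 aff ·: Ll|LL
L/II-1 aff I-1×I-2: Ll|LL
L/II-2 aff I-1×I-2: Ll|LL
⇒ L over [I-1,I-2,II-1,II-2]: 13 consistent
M/I-1 aff ·: Mm
M/I-2 aff ·: Mm
M/II-1 ? I-1×I-2: mm|Mm|MM
M/II-2 un I-1×I-2: mm
⇒ M over [I-1,I-2,II-1,II-2]: 3 consistent
V/I-1 aff ·: Vv|VV
V/I-2 ? ·: vv|Vv|VV
V/II-1 ? I-1×I-2: vv|Vv|VV
V/II-2 aff I-1×I-2: Vv|VV
⇒ V over [I-1,I-2,II-1,II-2]: 18 consistent

I-1 ∈ {LL Mm VV, LL Mm Vv, Ll Mm VV, Ll Mm Vv}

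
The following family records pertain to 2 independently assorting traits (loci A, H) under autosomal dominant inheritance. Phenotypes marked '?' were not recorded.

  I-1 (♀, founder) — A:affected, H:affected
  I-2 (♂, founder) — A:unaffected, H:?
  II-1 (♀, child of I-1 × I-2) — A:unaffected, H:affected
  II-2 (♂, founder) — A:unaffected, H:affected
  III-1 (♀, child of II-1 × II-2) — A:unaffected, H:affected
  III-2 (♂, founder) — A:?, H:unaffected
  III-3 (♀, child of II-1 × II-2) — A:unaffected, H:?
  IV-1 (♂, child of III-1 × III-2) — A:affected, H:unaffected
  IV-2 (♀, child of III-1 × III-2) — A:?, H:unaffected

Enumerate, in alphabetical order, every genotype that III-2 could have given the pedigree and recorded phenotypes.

III-2 ∈ {AA hh, Aa hh}

A/I-1 aff ·: Aa
A/I-2 un ·: aa
A/II-1 un I-1×I-2: aa
A/II-2 un ·: aa
A/III-1 un II-1×II-2: aa
A/III-2 ? ·: Aa|AA
A/III-3 un II-1×II-2: aa
A/IV-1 aff III-1×III-2: Aa
A/IV-2 ? III-1×III-2: aa|Aa
⇒ A over [I-1,I-2,II-1,II-2,III-1,III-2,III-3,IV-1,IV-2]: 3 consistent
H/I-1 aff ·: Hh|HH
H/I-2 ? ·: hh|Hh|HH
H/II-1 aff I-1×I-2: Hh|HH
H/II-2 aff ·: Hh|HH
H/III-1 aff II-1×II-2: Hh
H/III-2 un ·: hh
H/III-3 ? II-1×II-2: hh|Hh|HH
H/IV-1 un III-1×III-2: hh
H/IV-2 un III-1×III-2: hh
⇒ H over [I-1,I-2,II-1,II-2,III-1,III-2,III-3,IV-1,IV-2]: 33 consistent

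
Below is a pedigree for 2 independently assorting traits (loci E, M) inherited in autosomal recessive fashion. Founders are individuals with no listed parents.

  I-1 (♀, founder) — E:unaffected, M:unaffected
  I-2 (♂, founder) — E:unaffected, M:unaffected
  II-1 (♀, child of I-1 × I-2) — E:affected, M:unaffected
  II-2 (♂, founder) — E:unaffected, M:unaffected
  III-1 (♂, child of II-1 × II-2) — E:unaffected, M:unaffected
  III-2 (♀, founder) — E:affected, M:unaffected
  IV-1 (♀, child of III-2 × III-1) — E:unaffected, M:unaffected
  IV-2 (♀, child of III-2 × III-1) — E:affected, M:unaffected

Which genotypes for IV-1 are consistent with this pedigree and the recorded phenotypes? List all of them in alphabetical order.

E/I-1 un ·: Ee
E/I-2 un ·: Ee
E/II-1 aff I-1×I-2: ee
E/II-2 un ·: EE|Ee
E/III-1 un II-1×II-2: Ee
E/III-2 aff ·: ee
E/IV-1 un III-2×III-1: Ee
E/IV-2 aff III-2×III-1: ee
⇒ E over [I-1,I-2,II-1,II-2,III-1,III-2,IV-1,IV-2]: 2 consistent
M/I-1 un ·: MM|Mm
M/I-2 un ·: MM|Mm
M/II-1 un I-1×I-2: MM|Mm
M/II-2 un ·: MM|Mm
M/III-1 un II-1×II-2: MM|Mm
M/III-2 un ·: MM|Mm
M/IV-1 un III-2×III-1: MM|Mm
M/IV-2 un III-2×III-1: MM|Mm
⇒ M over [I-1,I-2,II-1,II-2,III-1,III-2,IV-1,IV-2]: 150 consistent

IV-1 ∈ {Ee MM, Ee Mm}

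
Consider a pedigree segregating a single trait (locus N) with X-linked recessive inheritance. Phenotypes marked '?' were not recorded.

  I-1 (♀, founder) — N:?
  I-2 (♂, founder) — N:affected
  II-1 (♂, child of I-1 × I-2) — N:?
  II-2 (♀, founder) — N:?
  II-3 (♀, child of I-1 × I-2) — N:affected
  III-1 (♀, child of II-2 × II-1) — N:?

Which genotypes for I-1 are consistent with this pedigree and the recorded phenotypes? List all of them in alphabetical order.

I-1 ∈ {X^NX^n, X^nX^n}

N/I-1 ? ·: X^NX^n|X^nX^n
N/I-2 aff ·: X^nY
N/II-1 ? I-1×I-2: X^NY|X^nY
N/II-2 ? ·: X^NX^N|X^NX^n|X^nX^n
N/II-3 aff I-1×I-2: X^nX^n
N/III-1 ? II-2×II-1: X^NX^N|X^NX^n|X^nX^n
⇒ N over [I-1,I-2,II-1,II-2,II-3,III-1]: 12 consistent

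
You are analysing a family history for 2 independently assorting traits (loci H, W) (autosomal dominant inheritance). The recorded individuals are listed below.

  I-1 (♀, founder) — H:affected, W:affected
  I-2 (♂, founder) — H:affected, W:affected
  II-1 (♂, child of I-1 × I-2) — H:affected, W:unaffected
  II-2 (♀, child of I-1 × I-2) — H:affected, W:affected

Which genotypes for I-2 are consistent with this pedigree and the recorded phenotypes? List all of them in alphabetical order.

H/I-1 aff ·: Hh|HH
H/I-2 aff ·: Hh|HH
H/II-1 aff I-1×I-2: Hh|HH
H/II-2 aff I-1×I-2: Hh|HH
⇒ H over [I-1,I-2,II-1,II-2]: 13 consistent
W/I-1 aff ·: Ww
W/I-2 aff ·: Ww
W/II-1 un I-1×I-2: ww
W/II-2 aff I-1×I-2: Ww|WW
⇒ W over [I-1,I-2,II-1,II-2]: 2 consistent

I-2 ∈ {HH Ww, Hh Ww}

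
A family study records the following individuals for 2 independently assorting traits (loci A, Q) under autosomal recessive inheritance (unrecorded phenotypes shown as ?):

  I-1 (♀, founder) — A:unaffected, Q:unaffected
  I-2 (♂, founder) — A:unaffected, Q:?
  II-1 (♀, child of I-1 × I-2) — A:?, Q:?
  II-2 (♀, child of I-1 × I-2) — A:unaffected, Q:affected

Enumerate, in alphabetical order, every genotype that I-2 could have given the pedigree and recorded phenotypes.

I-2 ∈ {AA Qq, AA qq, Aa Qq, Aa qq}

A/I-1 un ·: AA|Aa
A/I-2 un ·: AA|Aa
A/II-1 ? I-1×I-2: AA|Aa|aa
A/II-2 un I-1×I-2: AA|Aa
⇒ A over [I-1,I-2,II-1,II-2]: 15 consistent
Q/I-1 un ·: Qq
Q/I-2 ? ·: Qq|qq
Q/II-1 ? I-1×I-2: QQ|Qq|qq
Q/II-2 aff I-1×I-2: qq
⇒ Q over [I-1,I-2,II-1,II-2]: 5 consistent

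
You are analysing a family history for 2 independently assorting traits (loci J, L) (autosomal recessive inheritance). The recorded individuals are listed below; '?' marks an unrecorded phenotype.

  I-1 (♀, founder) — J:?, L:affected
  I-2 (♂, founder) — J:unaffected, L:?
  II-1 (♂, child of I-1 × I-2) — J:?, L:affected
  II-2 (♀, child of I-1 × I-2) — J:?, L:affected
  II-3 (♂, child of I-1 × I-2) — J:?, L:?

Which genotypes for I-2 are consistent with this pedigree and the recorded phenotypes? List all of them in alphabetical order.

J/I-1 ? ·: JJ|Jj|jj
J/I-2 un ·: JJ|Jj
J/II-1 ? I-1×I-2: JJ|Jj|jj
J/II-2 ? I-1×I-2: JJ|Jj|jj
J/II-3 ? I-1×I-2: JJ|Jj|jj
⇒ J over [I-1,I-2,II-1,II-2,II-3]: 53 consistent
L/I-1 aff ·: ll
L/I-2 ? ·: Ll|ll
L/II-1 aff I-1×I-2: ll
L/II-2 aff I-1×I-2: ll
L/II-3 ? I-1×I-2: Ll|ll
⇒ L over [I-1,I-2,II-1,II-2,II-3]: 3 consistent

I-2 ∈ {JJ Ll, JJ ll, Jj Ll, Jj ll}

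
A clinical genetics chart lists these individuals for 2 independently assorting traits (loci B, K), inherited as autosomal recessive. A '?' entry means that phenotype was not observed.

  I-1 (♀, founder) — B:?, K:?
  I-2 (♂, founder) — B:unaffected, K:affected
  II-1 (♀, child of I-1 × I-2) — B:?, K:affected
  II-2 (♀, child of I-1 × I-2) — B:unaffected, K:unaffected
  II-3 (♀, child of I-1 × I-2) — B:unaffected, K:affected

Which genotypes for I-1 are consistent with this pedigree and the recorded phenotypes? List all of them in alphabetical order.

I-1 ∈ {BB Kk, Bb Kk, bb Kk}

B/I-1 ? ·: BB|Bb|bb
B/I-2 un ·: BB|Bb
B/II-1 ? I-1×I-2: BB|Bb|bb
B/II-2 un I-1×I-2: BB|Bb
B/II-3 un I-1×I-2: BB|Bb
⇒ B over [I-1,I-2,II-1,II-2,II-3]: 32 consistent
K/I-1 ? ·: Kk
K/I-2 aff ·: kk
K/II-1 aff I-1×I-2: kk
K/II-2 un I-1×I-2: Kk
K/II-3 aff I-1×I-2: kk
⇒ K over [I-1,I-2,II-1,II-2,II-3]: 1 consistent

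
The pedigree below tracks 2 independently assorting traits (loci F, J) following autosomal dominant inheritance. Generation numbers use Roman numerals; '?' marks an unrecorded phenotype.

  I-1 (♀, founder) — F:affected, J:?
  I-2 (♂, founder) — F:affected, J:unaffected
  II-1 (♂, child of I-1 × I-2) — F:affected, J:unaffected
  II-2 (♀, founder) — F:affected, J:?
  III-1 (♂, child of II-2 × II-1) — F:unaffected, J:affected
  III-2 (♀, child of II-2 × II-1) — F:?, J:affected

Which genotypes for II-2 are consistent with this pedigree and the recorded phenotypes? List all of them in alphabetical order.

F/I-1 aff ·: Ff|FF
F/I-2 aff ·: Ff|FF
F/II-1 aff I-1×I-2: Ff
F/II-2 aff ·: Ff
F/III-1 un II-2×II-1: ff
F/III-2 ? II-2×II-1: ff|Ff|FF
⇒ F over [I-1,I-2,II-1,II-2,III-1,III-2]: 9 consistent
J/I-1 ? ·: jj|Jj
J/I-2 un ·: jj
J/II-1 un I-1×I-2: jj
J/II-2 ? ·: Jj|JJ
J/III-1 aff II-2×II-1: Jj
J/III-2 aff II-2×II-1: Jj
⇒ J over [I-1,I-2,II-1,II-2,III-1,III-2]: 4 consistent

II-2 ∈ {Ff JJ, Ff Jj}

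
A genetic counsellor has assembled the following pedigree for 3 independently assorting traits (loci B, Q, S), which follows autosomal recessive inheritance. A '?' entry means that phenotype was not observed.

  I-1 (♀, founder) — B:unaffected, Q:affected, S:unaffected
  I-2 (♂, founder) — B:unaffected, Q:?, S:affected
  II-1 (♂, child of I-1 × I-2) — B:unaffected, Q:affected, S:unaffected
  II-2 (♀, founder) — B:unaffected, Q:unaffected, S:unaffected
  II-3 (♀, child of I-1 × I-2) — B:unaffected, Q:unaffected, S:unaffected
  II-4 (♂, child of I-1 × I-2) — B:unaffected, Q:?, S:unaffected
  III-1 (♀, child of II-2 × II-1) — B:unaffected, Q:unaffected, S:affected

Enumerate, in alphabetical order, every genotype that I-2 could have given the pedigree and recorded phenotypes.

I-2 ∈ {BB Qq ss, Bb Qq ss}

B/I-1 un ·: BB|Bb
B/I-2 un ·: BB|Bb
B/II-1 un I-1×I-2: BB|Bb
B/II-2 un ·: BB|Bb
B/II-3 un I-1×I-2: BB|Bb
B/II-4 un I-1×I-2: BB|Bb
B/III-1 un II-2×II-1: BB|Bb
⇒ B over [I-1,I-2,II-1,II-2,II-3,II-4,III-1]: 87 consistent
Q/I-1 aff ·: qq
Q/I-2 ? ·: Qq
Q/II-1 aff I-1×I-2: qq
Q/II-2 un ·: QQ|Qq
Q/II-3 un I-1×I-2: Qq
Q/II-4 ? I-1×I-2: Qq|qq
Q/III-1 un II-2×II-1: Qq
⇒ Q over [I-1,I-2,II-1,II-2,II-3,II-4,III-1]: 4 consistent
S/I-1 un ·: SS|Ss
S/I-2 aff ·: ss
S/II-1 un I-1×I-2: Ss
S/II-2 un ·: Ss
S/II-3 un I-1×I-2: Ss
S/II-4 un I-1×I-2: Ss
S/III-1 aff II-2×II-1: ss
⇒ S over [I-1,I-2,II-1,II-2,II-3,II-4,III-1]: 2 consistent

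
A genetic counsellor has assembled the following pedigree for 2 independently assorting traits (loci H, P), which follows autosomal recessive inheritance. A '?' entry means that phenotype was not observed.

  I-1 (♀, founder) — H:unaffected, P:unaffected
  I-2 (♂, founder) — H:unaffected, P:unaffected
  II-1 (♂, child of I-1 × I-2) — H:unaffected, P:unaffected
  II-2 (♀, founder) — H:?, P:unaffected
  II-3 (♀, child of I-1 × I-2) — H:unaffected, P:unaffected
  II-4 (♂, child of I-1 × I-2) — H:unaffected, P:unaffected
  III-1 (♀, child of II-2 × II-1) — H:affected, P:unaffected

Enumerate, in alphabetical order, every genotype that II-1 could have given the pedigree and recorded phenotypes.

H/I-1 un ·: HH|Hh
H/I-2 un ·: HH|Hh
H/II-1 un I-1×I-2: Hh
H/II-2 ? ·: Hh|hh
H/II-3 un I-1×I-2: HH|Hh
H/II-4 un I-1×I-2: HH|Hh
H/III-1 aff II-2×II-1: hh
⇒ H over [I-1,I-2,II-1,II-2,II-3,II-4,III-1]: 24 consistent
P/I-1 un ·: PP|Pp
P/I-2 un ·: PP|Pp
P/II-1 un I-1×I-2: PP|Pp
P/II-2 un ·: PP|Pp
P/II-3 un I-1×I-2: PP|Pp
P/II-4 un I-1×I-2: PP|Pp
P/III-1 un II-2×II-1: PP|Pp
⇒ P over [I-1,I-2,II-1,II-2,II-3,II-4,III-1]: 87 consistent

II-1 ∈ {Hh PP, Hh Pp}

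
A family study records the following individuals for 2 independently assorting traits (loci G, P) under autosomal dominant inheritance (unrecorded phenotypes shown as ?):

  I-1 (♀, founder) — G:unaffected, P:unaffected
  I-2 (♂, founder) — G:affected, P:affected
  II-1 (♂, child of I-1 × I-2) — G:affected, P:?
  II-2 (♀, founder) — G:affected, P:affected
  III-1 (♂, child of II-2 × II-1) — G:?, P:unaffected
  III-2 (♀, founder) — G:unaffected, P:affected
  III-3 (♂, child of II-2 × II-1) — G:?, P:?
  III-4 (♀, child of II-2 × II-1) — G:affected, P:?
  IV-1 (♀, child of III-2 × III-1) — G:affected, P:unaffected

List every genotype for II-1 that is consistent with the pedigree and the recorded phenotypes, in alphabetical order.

G/I-1 un ·: gg
G/I-2 aff ·: Gg|GG
G/II-1 aff I-1×I-2: Gg
G/II-2 aff ·: Gg|GG
G/III-1 ? II-2×II-1: Gg|GG
G/III-2 un ·: gg
G/III-3 ? II-2×II-1: gg|Gg|GG
G/III-4 aff II-2×II-1: Gg|GG
G/IV-1 aff III-2×III-1: Gg
⇒ G over [I-1,I-2,II-1,II-2,III-1,III-2,III-3,III-4,IV-1]: 40 consistent
P/I-1 un ·: pp
P/I-2 aff ·: Pp|PP
P/II-1 ? I-1×I-2: pp|Pp
P/II-2 aff ·: Pp
P/III-1 un II-2×II-1: pp
P/III-2 aff ·: Pp
P/III-3 ? II-2×II-1: pp|Pp|PP
P/III-4 ? II-2×II-1: pp|Pp|PP
P/IV-1 un III-2×III-1: pp
⇒ P over [I-1,I-2,II-1,II-2,III-1,III-2,III-3,III-4,IV-1]: 22 consistent

II-1 ∈ {Gg Pp, Gg pp}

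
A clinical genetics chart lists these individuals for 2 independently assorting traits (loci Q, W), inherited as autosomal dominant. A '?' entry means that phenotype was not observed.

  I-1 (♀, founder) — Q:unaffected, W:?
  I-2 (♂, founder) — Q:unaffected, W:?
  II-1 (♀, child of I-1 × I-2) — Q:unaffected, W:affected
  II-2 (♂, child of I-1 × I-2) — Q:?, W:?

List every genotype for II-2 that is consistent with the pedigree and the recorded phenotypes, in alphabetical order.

II-2 ∈ {qq WW, qq Ww, qq ww}

Q/I-1 un ·: qq
Q/I-2 un ·: qq
Q/II-1 un I-1×I-2: qq
Q/II-2 ? I-1×I-2: qq
⇒ Q over [I-1,I-2,II-1,II-2]: 1 consistent
W/I-1 ? ·: ww|Ww|WW
W/I-2 ? ·: ww|Ww|WW
W/II-1 aff I-1×I-2: Ww|WW
W/II-2 ? I-1×I-2: ww|Ww|WW
⇒ W over [I-1,I-2,II-1,II-2]: 21 consistent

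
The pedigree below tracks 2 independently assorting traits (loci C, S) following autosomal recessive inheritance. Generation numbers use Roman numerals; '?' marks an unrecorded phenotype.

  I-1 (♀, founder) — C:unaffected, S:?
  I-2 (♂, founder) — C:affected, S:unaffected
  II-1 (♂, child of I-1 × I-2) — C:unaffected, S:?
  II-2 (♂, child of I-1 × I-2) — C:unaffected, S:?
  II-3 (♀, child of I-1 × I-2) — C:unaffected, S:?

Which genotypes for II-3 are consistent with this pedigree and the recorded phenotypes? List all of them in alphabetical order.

C/I-1 un ·: CC|Cc
C/I-2 aff ·: cc
C/II-1 un I-1×I-2: Cc
C/II-2 un I-1×I-2: Cc
C/II-3 un I-1×I-2: Cc
⇒ C over [I-1,I-2,II-1,II-2,II-3]: 2 consistent
S/I-1 ? ·: SS|Ss|ss
S/I-2 un ·: SS|Ss
S/II-1 ? I-1×I-2: SS|Ss|ss
S/II-2 ? I-1×I-2: SS|Ss|ss
S/II-3 ? I-1×I-2: SS|Ss|ss
⇒ S over [I-1,I-2,II-1,II-2,II-3]: 53 consistent

II-3 ∈ {Cc SS, Cc Ss, Cc ss}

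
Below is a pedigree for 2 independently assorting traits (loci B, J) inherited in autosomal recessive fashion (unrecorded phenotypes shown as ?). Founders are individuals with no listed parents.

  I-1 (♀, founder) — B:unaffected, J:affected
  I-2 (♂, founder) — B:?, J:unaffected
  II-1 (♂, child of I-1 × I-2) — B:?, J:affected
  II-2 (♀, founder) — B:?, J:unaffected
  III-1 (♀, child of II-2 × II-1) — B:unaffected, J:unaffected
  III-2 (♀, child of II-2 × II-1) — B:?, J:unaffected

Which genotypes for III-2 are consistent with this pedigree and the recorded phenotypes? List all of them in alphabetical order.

B/I-1 un ·: BB|Bb
B/I-2 ? ·: BB|Bb|bb
B/II-1 ? I-1×I-2: BB|Bb|bb
B/II-2 ? ·: BB|Bb|bb
B/III-1 un II-2×II-1: BB|Bb
B/III-2 ? II-2×II-1: BB|Bb|bb
⇒ B over [I-1,I-2,II-1,II-2,III-1,III-2]: 90 consistent
J/I-1 aff ·: jj
J/I-2 un ·: Jj
J/II-1 aff I-1×I-2: jj
J/II-2 un ·: JJ|Jj
J/III-1 un II-2×II-1: Jj
J/III-2 un II-2×II-1: Jj
⇒ J over [I-1,I-2,II-1,II-2,III-1,III-2]: 2 consistent

III-2 ∈ {BB Jj, Bb Jj, bb Jj}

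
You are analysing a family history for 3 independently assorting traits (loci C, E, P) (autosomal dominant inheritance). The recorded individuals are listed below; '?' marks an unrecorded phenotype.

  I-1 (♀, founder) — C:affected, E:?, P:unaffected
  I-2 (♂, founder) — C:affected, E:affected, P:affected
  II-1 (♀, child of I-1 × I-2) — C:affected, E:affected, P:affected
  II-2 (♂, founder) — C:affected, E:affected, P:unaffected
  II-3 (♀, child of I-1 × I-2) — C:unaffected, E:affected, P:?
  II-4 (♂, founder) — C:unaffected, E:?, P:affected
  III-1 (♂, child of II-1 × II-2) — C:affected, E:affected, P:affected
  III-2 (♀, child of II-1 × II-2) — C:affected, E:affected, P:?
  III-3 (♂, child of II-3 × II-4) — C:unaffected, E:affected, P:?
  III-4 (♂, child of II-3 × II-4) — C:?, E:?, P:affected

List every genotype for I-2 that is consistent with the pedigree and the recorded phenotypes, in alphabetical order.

C/I-1 aff ·: Cc
C/I-2 aff ·: Cc
C/II-1 aff I-1×I-2: Cc|CC
C/II-2 aff ·: Cc|CC
C/II-3 un I-1×I-2: cc
C/II-4 un ·: cc
C/III-1 aff II-1×II-2: Cc|CC
C/III-2 aff II-1×II-2: Cc|CC
C/III-3 un II-3×II-4: cc
C/III-4 ? II-3×II-4: cc
⇒ C over [I-1,I-2,II-1,II-2,II-3,II-4,III-1,III-2,III-3,III-4]: 13 consistent
E/I-1 ? ·: ee|Ee|EE
E/I-2 aff ·: Ee|EE
E/II-1 aff I-1×I-2: Ee|EE
E/II-2 aff ·: Ee|EE
E/II-3 aff I-1×I-2: Ee|EE
E/II-4 ? ·: ee|Ee|EE
E/III-1 aff II-1×II-2: Ee|EE
E/III-2 aff II-1×II-2: Ee|EE
E/III-3 aff II-3×II-4: Ee|EE
E/III-4 ? II-3×II-4: ee|Ee|EE
⇒ E over [I-1,I-2,II-1,II-2,II-3,II-4,III-1,III-2,III-3,III-4]: 924 consistent
P/I-1 un ·: pp
P/I-2 aff ·: Pp|PP
P/II-1 aff I-1×I-2: Pp
P/II-2 un ·: pp
P/II-3 ? I-1×I-2: pp|Pp
P/II-4 aff ·: Pp|PP
P/III-1 aff II-1×II-2: Pp
P/III-2 ? II-1×II-2: pp|Pp
P/III-3 ? II-3×II-4: pp|Pp|PP
P/III-4 aff II-3×II-4: Pp|PP
⇒ P over [I-1,I-2,II-1,II-2,II-3,II-4,III-1,III-2,III-3,III-4]: 46 consistent

I-2 ∈ {Cc EE PP, Cc EE Pp, Cc Ee PP, Cc Ee Pp}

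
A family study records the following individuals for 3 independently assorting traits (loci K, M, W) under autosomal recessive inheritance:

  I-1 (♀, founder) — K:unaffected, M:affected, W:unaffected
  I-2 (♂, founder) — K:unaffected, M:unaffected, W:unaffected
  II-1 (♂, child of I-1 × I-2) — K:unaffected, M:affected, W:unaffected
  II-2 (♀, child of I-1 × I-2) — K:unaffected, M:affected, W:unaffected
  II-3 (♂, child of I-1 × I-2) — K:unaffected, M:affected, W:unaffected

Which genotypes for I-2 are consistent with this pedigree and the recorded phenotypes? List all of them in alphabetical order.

K/I-1 un ·: KK|Kk
K/I-2 un ·: KK|Kk
K/II-1 un I-1×I-2: KK|Kk
K/II-2 un I-1×I-2: KK|Kk
K/II-3 un I-1×I-2: KK|Kk
⇒ K over [I-1,I-2,II-1,II-2,II-3]: 25 consistent
M/I-1 aff ·: mm
M/I-2 un ·: Mm
M/II-1 aff I-1×I-2: mm
M/II-2 aff I-1×I-2: mm
M/II-3 aff I-1×I-2: mm
⇒ M over [I-1,I-2,II-1,II-2,II-3]: 1 consistent
W/I-1 un ·: WW|Ww
W/I-2 un ·: WW|Ww
W/II-1 un I-1×I-2: WW|Ww
W/II-2 un I-1×I-2: WW|Ww
W/II-3 un I-1×I-2: WW|Ww
⇒ W over [I-1,I-2,II-1,II-2,II-3]: 25 consistent

I-2 ∈ {KK Mm WW, KK Mm Ww, Kk Mm WW, Kk Mm Ww}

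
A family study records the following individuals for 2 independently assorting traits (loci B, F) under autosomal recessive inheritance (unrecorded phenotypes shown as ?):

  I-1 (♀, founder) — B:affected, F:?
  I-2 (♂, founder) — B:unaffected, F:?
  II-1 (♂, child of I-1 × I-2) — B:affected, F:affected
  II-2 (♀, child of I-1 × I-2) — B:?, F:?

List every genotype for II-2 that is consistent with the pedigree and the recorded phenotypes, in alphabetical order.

II-2 ∈ {Bb FF, Bb Ff, Bb ff, bb FF, bb Ff, bb ff}

B/I-1 aff ·: bb
B/I-2 un ·: Bb
B/II-1 aff I-1×I-2: bb
B/II-2 ? I-1×I-2: Bb|bb
⇒ B over [I-1,I-2,II-1,II-2]: 2 consistent
F/I-1 ? ·: Ff|ff
F/I-2 ? ·: Ff|ff
F/II-1 aff I-1×I-2: ff
F/II-2 ? I-1×I-2: FF|Ff|ff
⇒ F over [I-1,I-2,II-1,II-2]: 8 consistent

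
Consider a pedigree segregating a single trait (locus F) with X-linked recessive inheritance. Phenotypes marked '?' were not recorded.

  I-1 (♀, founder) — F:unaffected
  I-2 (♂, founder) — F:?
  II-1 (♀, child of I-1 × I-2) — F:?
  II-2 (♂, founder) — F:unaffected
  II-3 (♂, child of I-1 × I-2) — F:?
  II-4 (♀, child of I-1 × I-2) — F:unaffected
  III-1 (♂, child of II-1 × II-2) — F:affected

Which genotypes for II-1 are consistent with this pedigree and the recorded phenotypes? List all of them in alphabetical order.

II-1 ∈ {X^FX^f, X^fX^f}

F/I-1 un ·: X^FX^F|X^FX^f
F/I-2 ? ·: X^FY|X^fY
F/II-1 ? I-1×I-2: X^FX^f|X^fX^f
F/II-2 un ·: X^FY
F/II-3 ? I-1×I-2: X^FY|X^fY
F/II-4 un I-1×I-2: X^FX^F|X^FX^f
F/III-1 aff II-1×II-2: X^fY
⇒ F over [I-1,I-2,II-1,II-2,II-3,II-4,III-1]: 9 consistent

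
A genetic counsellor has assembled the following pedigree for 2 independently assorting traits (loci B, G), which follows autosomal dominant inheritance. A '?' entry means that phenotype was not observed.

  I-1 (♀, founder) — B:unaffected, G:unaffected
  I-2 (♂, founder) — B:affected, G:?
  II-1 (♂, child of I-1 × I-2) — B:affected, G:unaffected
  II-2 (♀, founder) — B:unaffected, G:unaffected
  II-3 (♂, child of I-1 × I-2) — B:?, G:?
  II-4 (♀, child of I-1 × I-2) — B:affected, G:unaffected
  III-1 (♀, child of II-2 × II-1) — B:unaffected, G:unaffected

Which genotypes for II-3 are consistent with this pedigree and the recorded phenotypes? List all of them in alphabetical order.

II-3 ∈ {Bb Gg, Bb gg, bb Gg, bb gg}

B/I-1 un ·: bb
B/I-2 aff ·: Bb|BB
B/II-1 aff I-1×I-2: Bb
B/II-2 un ·: bb
B/II-3 ? I-1×I-2: bb|Bb
B/II-4 aff I-1×I-2: Bb
B/III-1 un II-2×II-1: bb
⇒ B over [I-1,I-2,II-1,II-2,II-3,II-4,III-1]: 3 consistent
G/I-1 un ·: gg
G/I-2 ? ·: gg|Gg
G/II-1 un I-1×I-2: gg
G/II-2 un ·: gg
G/II-3 ? I-1×I-2: gg|Gg
G/II-4 un I-1×I-2: gg
G/III-1 un II-2×II-1: gg
⇒ G over [I-1,I-2,II-1,II-2,II-3,II-4,III-1]: 3 consistent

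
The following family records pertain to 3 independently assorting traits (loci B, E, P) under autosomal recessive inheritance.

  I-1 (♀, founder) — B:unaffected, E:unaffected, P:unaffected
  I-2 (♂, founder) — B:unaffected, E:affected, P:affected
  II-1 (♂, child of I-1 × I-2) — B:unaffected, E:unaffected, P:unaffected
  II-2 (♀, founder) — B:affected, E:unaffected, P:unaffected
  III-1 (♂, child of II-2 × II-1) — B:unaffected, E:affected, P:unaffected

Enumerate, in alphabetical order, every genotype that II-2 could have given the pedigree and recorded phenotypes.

B/I-1 un ·: BB|Bb
B/I-2 un ·: BB|Bb
B/II-1 un I-1×I-2: BB|Bb
B/II-2 aff ·: bb
B/III-1 un II-2×II-1: Bb
⇒ B over [I-1,I-2,II-1,II-2,III-1]: 7 consistent
E/I-1 un ·: EE|Ee
E/I-2 aff ·: ee
E/II-1 un I-1×I-2: Ee
E/II-2 un ·: Ee
E/III-1 aff II-2×II-1: ee
⇒ E over [I-1,I-2,II-1,II-2,III-1]: 2 consistent
P/I-1 un ·: PP|Pp
P/I-2 aff ·: pp
P/II-1 un I-1×I-2: Pp
P/II-2 un ·: PP|Pp
P/III-1 un II-2×II-1: PP|Pp
⇒ P over [I-1,I-2,II-1,II-2,III-1]: 8 consistent

II-2 ∈ {bb Ee PP, bb Ee Pp}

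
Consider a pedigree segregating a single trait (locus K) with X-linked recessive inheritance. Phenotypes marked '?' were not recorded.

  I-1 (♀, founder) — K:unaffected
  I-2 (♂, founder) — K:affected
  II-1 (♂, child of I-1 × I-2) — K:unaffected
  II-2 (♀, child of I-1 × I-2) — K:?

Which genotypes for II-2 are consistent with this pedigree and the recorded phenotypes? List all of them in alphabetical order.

II-2 ∈ {X^KX^k, X^kX^k}

K/I-1 un ·: X^KX^K|X^KX^k
K/I-2 aff ·: X^kY
K/II-1 un I-1×I-2: X^KY
K/II-2 ? I-1×I-2: X^KX^k|X^kX^k
⇒ K over [I-1,I-2,II-1,II-2]: 3 consistent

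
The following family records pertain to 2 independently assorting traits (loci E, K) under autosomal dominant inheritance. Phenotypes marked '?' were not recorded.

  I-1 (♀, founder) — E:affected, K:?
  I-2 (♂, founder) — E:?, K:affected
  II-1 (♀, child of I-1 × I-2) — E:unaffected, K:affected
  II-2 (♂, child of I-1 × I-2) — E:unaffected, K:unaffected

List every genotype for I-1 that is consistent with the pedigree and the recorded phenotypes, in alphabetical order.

I-1 ∈ {Ee Kk, Ee kk}

E/I-1 aff ·: Ee
E/I-2 ? ·: ee|Ee
E/II-1 un I-1×I-2: ee
E/II-2 un I-1×I-2: ee
⇒ E over [I-1,I-2,II-1,II-2]: 2 consistent
K/I-1 ? ·: kk|Kk
K/I-2 aff ·: Kk
K/II-1 aff I-1×I-2: Kk|KK
K/II-2 un I-1×I-2: kk
⇒ K over [I-1,I-2,II-1,II-2]: 3 consistent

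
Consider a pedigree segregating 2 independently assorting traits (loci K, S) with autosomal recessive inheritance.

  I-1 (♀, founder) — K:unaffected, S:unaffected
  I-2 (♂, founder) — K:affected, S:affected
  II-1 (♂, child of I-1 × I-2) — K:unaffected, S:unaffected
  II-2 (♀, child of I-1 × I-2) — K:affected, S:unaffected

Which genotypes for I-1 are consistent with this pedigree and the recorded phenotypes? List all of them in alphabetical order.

I-1 ∈ {Kk SS, Kk Ss}

K/I-1 un ·: Kk
K/I-2 aff ·: kk
K/II-1 un I-1×I-2: Kk
K/II-2 aff I-1×I-2: kk
⇒ K over [I-1,I-2,II-1,II-2]: 1 consistent
S/I-1 un ·: SS|Ss
S/I-2 aff ·: ss
S/II-1 un I-1×I-2: Ss
S/II-2 un I-1×I-2: Ss
⇒ S over [I-1,I-2,II-1,II-2]: 2 consistent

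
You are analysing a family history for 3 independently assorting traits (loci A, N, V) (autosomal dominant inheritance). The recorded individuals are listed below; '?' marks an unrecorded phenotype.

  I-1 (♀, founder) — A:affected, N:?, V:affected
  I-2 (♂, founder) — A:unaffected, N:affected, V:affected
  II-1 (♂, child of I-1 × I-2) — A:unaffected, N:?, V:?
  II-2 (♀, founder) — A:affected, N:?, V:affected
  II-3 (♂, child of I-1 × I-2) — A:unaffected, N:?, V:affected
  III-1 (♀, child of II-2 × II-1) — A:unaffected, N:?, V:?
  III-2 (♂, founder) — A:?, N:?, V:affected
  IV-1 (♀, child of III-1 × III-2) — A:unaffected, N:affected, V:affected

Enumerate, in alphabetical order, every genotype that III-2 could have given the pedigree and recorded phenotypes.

A/I-1 aff ·: Aa
A/I-2 un ·: aa
A/II-1 un I-1×I-2: aa
A/II-2 aff ·: Aa
A/II-3 un I-1×I-2: aa
A/III-1 un II-2×II-1: aa
A/III-2 ? ·: aa|Aa
A/IV-1 un III-1×III-2: aa
⇒ A over [I-1,I-2,II-1,II-2,II-3,III-1,III-2,IV-1]: 2 consistent
N/I-1 ? ·: nn|Nn|NN
N/I-2 aff ·: Nn|NN
N/II-1 ? I-1×I-2: nn|Nn|NN
N/II-2 ? ·: nn|Nn|NN
N/II-3 ? I-1×I-2: nn|Nn|NN
N/III-1 ? II-2×II-1: nn|Nn|NN
N/III-2 ? ·: nn|Nn|NN
N/IV-1 aff III-1×III-2: Nn|NN
⇒ N over [I-1,I-2,II-1,II-2,II-3,III-1,III-2,IV-1]: 484 consistent
V/I-1 aff ·: Vv|VV
V/I-2 aff ·: Vv|VV
V/II-1 ? I-1×I-2: vv|Vv|VV
V/II-2 aff ·: Vv|VV
V/II-3 aff I-1×I-2: Vv|VV
V/III-1 ? II-2×II-1: vv|Vv|VV
V/III-2 aff ·: Vv|VV
V/IV-1 aff III-1×III-2: Vv|VV
⇒ V over [I-1,I-2,II-1,II-2,II-3,III-1,III-2,IV-1]: 186 consistent

III-2 ∈ {Aa NN VV, Aa NN Vv, Aa Nn VV, Aa Nn Vv, Aa nn VV, Aa nn Vv, aa NN VV, aa NN Vv, aa Nn VV, aa Nn Vv, aa nn VV, aa nn Vv}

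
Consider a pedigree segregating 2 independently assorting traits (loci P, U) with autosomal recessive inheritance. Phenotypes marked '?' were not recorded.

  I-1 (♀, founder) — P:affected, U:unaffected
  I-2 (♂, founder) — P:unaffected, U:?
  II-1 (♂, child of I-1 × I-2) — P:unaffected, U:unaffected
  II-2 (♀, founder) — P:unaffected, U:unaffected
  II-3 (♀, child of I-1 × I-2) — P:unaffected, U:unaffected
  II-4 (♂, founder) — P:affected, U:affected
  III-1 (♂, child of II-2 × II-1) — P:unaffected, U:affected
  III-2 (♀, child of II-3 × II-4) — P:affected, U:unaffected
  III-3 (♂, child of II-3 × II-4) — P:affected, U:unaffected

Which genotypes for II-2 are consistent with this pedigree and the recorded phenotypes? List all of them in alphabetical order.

P/I-1 aff ·: pp
P/I-2 un ·: PP|Pp
P/II-1 un I-1×I-2: Pp
P/II-2 un ·: PP|Pp
P/II-3 un I-1×I-2: Pp
P/II-4 aff ·: pp
P/III-1 un II-2×II-1: PP|Pp
P/III-2 aff II-3×II-4: pp
P/III-3 aff II-3×II-4: pp
⇒ P over [I-1,I-2,II-1,II-2,II-3,II-4,III-1,III-2,III-3]: 8 consistent
U/I-1 un ·: UU|Uu
U/I-2 ? ·: UU|Uu|uu
U/II-1 un I-1×I-2: Uu
U/II-2 un ·: Uu
U/II-3 un I-1×I-2: UU|Uu
U/II-4 aff ·: uu
U/III-1 aff II-2×II-1: uu
U/III-2 un II-3×II-4: Uu
U/III-3 un II-3×II-4: Uu
⇒ U over [I-1,I-2,II-1,II-2,II-3,II-4,III-1,III-2,III-3]: 8 consistent

II-2 ∈ {PP Uu, Pp Uu}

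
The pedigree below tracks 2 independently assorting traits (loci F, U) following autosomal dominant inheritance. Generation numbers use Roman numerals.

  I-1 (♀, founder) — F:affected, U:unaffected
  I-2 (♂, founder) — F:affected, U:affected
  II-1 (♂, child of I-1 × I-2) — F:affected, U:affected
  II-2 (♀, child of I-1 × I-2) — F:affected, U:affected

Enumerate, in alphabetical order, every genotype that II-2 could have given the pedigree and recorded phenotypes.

II-2 ∈ {FF Uu, Ff Uu}

F/I-1 aff ·: Ff|FF
F/I-2 aff ·: Ff|FF
F/II-1 aff I-1×I-2: Ff|FF
F/II-2 aff I-1×I-2: Ff|FF
⇒ F over [I-1,I-2,II-1,II-2]: 13 consistent
U/I-1 un ·: uu
U/I-2 aff ·: Uu|UU
U/II-1 aff I-1×I-2: Uu
U/II-2 aff I-1×I-2: Uu
⇒ U over [I-1,I-2,II-1,II-2]: 2 consistent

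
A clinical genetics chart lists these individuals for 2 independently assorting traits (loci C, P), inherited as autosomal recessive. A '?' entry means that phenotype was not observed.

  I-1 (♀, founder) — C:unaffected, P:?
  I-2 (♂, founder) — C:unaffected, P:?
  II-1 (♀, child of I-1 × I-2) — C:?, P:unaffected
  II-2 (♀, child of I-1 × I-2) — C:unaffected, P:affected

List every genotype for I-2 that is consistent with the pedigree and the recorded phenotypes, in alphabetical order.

C/I-1 un ·: CC|Cc
C/I-2 un ·: CC|Cc
C/II-1 ? I-1×I-2: CC|Cc|cc
C/II-2 un I-1×I-2: CC|Cc
⇒ C over [I-1,I-2,II-1,II-2]: 15 consistent
P/I-1 ? ·: Pp|pp
P/I-2 ? ·: Pp|pp
P/II-1 un I-1×I-2: PP|Pp
P/II-2 aff I-1×I-2: pp
⇒ P over [I-1,I-2,II-1,II-2]: 4 consistent

I-2 ∈ {CC Pp, CC pp, Cc Pp, Cc pp}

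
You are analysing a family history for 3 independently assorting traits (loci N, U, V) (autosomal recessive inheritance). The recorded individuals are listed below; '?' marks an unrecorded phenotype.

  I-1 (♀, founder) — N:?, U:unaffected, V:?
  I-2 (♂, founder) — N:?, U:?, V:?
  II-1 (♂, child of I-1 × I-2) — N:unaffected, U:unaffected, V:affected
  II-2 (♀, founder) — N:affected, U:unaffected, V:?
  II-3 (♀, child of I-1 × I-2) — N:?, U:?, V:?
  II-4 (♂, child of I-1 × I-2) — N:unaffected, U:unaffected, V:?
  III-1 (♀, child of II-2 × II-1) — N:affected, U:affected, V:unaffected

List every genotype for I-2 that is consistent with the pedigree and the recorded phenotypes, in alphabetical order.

N/I-1 ? ·: NN|Nn|nn
N/I-2 ? ·: NN|Nn|nn
N/II-1 un I-1×I-2: Nn
N/II-2 aff ·: nn
N/II-3 ? I-1×I-2: NN|Nn|nn
N/II-4 un I-1×I-2: NN|Nn
N/III-1 aff II-2×II-1: nn
⇒ N over [I-1,I-2,II-1,II-2,II-3,II-4,III-1]: 20 consistent
U/I-1 un ·: UU|Uu
U/I-2 ? ·: UU|Uu|uu
U/II-1 un I-1×I-2: Uu
U/II-2 un ·: Uu
U/II-3 ? I-1×I-2: UU|Uu|uu
U/II-4 un I-1×I-2: UU|Uu
U/III-1 aff II-2×II-1: uu
⇒ U over [I-1,I-2,II-1,II-2,II-3,II-4,III-1]: 17 consistent
V/I-1 ? ·: Vv|vv
V/I-2 ? ·: Vv|vv
V/II-1 aff I-1×I-2: vv
V/II-2 ? ·: VV|Vv
V/II-3 ? I-1×I-2: VV|Vv|vv
V/II-4 ? I-1×I-2: VV|Vv|vv
V/III-1 un II-2×II-1: Vv
⇒ V over [I-1,I-2,II-1,II-2,II-3,II-4,III-1]: 36 consistent

I-2 ∈ {NN UU Vv, NN UU vv, NN Uu Vv, NN Uu vv, NN uu Vv, NN uu vv, Nn UU Vv, Nn UU vv, Nn Uu Vv, Nn Uu vv, Nn uu Vv, Nn uu vv, nn UU Vv, nn UU vv, nn Uu Vv, nn Uu vv, nn uu Vv, nn uu vv}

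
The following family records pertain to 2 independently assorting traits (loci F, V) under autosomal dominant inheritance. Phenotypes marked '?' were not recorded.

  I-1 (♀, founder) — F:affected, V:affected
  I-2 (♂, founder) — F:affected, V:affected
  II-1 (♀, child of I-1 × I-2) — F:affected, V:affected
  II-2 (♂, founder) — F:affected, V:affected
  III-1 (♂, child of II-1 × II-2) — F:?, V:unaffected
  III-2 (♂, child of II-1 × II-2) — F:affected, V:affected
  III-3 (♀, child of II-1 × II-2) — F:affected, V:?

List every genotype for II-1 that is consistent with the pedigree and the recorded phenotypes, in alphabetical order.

F/I-1 aff ·: Ff|FF
F/I-2 aff ·: Ff|FF
F/II-1 aff I-1×I-2: Ff|FF
F/II-2 aff ·: Ff|FF
F/III-1 ? II-1×II-2: ff|Ff|FF
F/III-2 aff II-1×II-2: Ff|FF
F/III-3 aff II-1×II-2: Ff|FF
⇒ F over [I-1,I-2,II-1,II-2,III-1,III-2,III-3]: 96 consistent
V/I-1 aff ·: Vv|VV
V/I-2 aff ·: Vv|VV
V/II-1 aff I-1×I-2: Vv
V/II-2 aff ·: Vv
V/III-1 un II-1×II-2: vv
V/III-2 aff II-1×II-2: Vv|VV
V/III-3 ? II-1×II-2: vv|Vv|VV
⇒ V over [I-1,I-2,II-1,II-2,III-1,III-2,III-3]: 18 consistent

II-1 ∈ {FF Vv, Ff Vv}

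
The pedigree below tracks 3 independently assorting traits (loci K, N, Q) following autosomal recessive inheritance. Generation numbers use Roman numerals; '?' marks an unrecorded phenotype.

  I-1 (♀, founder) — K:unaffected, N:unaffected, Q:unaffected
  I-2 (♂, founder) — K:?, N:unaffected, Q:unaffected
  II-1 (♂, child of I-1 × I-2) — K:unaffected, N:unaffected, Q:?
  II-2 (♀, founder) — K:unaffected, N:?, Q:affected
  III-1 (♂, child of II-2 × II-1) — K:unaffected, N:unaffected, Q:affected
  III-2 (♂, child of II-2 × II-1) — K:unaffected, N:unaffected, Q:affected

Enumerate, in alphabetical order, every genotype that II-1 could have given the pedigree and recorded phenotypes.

K/I-1 un ·: KK|Kk
K/I-2 ? ·: KK|Kk|kk
K/II-1 un I-1×I-2: KK|Kk
K/II-2 un ·: KK|Kk
K/III-1 un II-2×II-1: KK|Kk
K/III-2 un II-2×II-1: KK|Kk
⇒ K over [I-1,I-2,II-1,II-2,III-1,III-2]: 60 consistent
N/I-1 un ·: NN|Nn
N/I-2 un ·: NN|Nn
N/II-1 un I-1×I-2: NN|Nn
N/II-2 ? ·: NN|Nn|nn
N/III-1 un II-2×II-1: NN|Nn
N/III-2 un II-2×II-1: NN|Nn
⇒ N over [I-1,I-2,II-1,II-2,III-1,III-2]: 51 consistent
Q/I-1 un ·: QQ|Qq
Q/I-2 un ·: QQ|Qq
Q/II-1 ? I-1×I-2: Qq|qq
Q/II-2 aff ·: qq
Q/III-1 aff II-2×II-1: qq
Q/III-2 aff II-2×II-1: qq
⇒ Q over [I-1,I-2,II-1,II-2,III-1,III-2]: 4 consistent

II-1 ∈ {KK NN Qq, KK NN qq, KK Nn Qq, KK Nn qq, Kk NN Qq, Kk NN qq, Kk Nn Qq, Kk Nn qq}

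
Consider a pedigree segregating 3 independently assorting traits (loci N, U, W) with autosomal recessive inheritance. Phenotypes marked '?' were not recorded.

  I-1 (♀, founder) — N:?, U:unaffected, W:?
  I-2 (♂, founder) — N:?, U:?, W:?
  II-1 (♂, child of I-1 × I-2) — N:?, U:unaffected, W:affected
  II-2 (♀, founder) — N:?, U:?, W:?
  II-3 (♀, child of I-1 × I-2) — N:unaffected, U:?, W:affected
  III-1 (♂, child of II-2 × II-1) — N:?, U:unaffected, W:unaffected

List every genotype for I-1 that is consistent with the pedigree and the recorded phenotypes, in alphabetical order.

I-1 ∈ {NN UU Ww, NN UU ww, NN Uu Ww, NN Uu ww, Nn UU Ww, Nn UU ww, Nn Uu Ww, Nn Uu ww, nn UU Ww, nn UU ww, nn Uu Ww, nn Uu ww}

N/I-1 ? ·: NN|Nn|nn
N/I-2 ? ·: NN|Nn|nn
N/II-1 ? I-1×I-2: NN|Nn|nn
N/II-2 ? ·: NN|Nn|nn
N/II-3 un I-1×I-2: NN|Nn
N/III-1 ? II-2×II-1: NN|Nn|nn
⇒ N over [I-1,I-2,II-1,II-2,II-3,III-1]: 114 consistent
U/I-1 un ·: UU|Uu
U/I-2 ? ·: UU|Uu|uu
U/II-1 un I-1×I-2: UU|Uu
U/II-2 ? ·: UU|Uu|uu
U/II-3 ? I-1×I-2: UU|Uu|uu
U/III-1 un II-2×II-1: UU|Uu
⇒ U over [I-1,I-2,II-1,II-2,II-3,III-1]: 82 consistent
W/I-1 ? ·: Ww|ww
W/I-2 ? ·: Ww|ww
W/II-1 aff I-1×I-2: ww
W/II-2 ? ·: WW|Ww
W/II-3 aff I-1×I-2: ww
W/III-1 un II-2×II-1: Ww
⇒ W over [I-1,I-2,II-1,II-2,II-3,III-1]: 8 consistent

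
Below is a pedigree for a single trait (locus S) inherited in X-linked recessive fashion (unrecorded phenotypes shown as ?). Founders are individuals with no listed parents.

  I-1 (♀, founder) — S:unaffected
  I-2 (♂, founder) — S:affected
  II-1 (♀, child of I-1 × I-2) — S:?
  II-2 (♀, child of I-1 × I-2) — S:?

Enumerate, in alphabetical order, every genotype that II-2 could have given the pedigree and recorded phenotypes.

II-2 ∈ {X^SX^s, X^sX^s}

S/I-1 un ·: X^SX^S|X^SX^s
S/I-2 aff ·: X^sY
S/II-1 ? I-1×I-2: X^SX^s|X^sX^s
S/II-2 ? I-1×I-2: X^SX^s|X^sX^s
⇒ S over [I-1,I-2,II-1,II-2]: 5 consistent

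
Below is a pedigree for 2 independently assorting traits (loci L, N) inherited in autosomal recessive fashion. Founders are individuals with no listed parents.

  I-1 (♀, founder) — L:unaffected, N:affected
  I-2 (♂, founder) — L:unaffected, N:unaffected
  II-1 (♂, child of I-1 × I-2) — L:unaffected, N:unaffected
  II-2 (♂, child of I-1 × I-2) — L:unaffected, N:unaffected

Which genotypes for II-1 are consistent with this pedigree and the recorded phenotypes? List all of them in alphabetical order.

II-1 ∈ {LL Nn, Ll Nn}

L/I-1 un ·: LL|Ll
L/I-2 un ·: LL|Ll
L/II-1 un I-1×I-2: LL|Ll
L/II-2 un I-1×I-2: LL|Ll
⇒ L over [I-1,I-2,II-1,II-2]: 13 consistent
N/I-1 aff ·: nn
N/I-2 un ·: NN|Nn
N/II-1 un I-1×I-2: Nn
N/II-2 un I-1×I-2: Nn
⇒ N over [I-1,I-2,II-1,II-2]: 2 consistent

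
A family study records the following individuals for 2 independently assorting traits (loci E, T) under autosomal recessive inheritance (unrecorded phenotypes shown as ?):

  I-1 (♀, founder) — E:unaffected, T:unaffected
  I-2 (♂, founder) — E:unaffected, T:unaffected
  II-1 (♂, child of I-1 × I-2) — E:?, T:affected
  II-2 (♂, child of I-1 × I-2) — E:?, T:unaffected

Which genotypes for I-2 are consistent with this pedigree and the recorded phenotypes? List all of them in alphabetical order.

I-2 ∈ {EE Tt, Ee Tt}

E/I-1 un ·: EE|Ee
E/I-2 un ·: EE|Ee
E/II-1 ? I-1×I-2: EE|Ee|ee
E/II-2 ? I-1×I-2: EE|Ee|ee
⇒ E over [I-1,I-2,II-1,II-2]: 18 consistent
T/I-1 un ·: Tt
T/I-2 un ·: Tt
T/II-1 aff I-1×I-2: tt
T/II-2 un I-1×I-2: TT|Tt
⇒ T over [I-1,I-2,II-1,II-2]: 2 consistent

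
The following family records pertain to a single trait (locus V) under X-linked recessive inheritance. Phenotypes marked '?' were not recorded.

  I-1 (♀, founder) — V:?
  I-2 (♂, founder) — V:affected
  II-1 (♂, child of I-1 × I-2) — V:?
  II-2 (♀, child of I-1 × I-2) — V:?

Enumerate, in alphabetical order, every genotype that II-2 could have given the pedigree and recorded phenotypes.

V/I-1 ? ·: X^VX^V|X^VX^v|X^vX^v
V/I-2 aff ·: X^vY
V/II-1 ? I-1×I-2: X^VY|X^vY
V/II-2 ? I-1×I-2: X^VX^v|X^vX^v
⇒ V over [I-1,I-2,II-1,II-2]: 6 consistent

II-2 ∈ {X^VX^v, X^vX^v}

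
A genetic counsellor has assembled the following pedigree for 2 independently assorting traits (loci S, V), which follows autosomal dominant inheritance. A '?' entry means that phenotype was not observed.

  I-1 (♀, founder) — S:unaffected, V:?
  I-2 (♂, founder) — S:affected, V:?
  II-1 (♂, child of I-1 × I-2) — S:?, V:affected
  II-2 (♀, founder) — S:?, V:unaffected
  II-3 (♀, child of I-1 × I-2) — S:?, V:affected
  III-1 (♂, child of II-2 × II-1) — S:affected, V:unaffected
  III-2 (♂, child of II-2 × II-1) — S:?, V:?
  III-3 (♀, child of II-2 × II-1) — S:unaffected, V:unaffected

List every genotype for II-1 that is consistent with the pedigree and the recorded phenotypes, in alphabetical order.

II-1 ∈ {Ss Vv, ss Vv}

S/I-1 un ·: ss
S/I-2 aff ·: Ss|SS
S/II-1 ? I-1×I-2: ss|Ss
S/II-2 ? ·: ss|Ss
S/II-3 ? I-1×I-2: ss|Ss
S/III-1 aff II-2×II-1: Ss|SS
S/III-2 ? II-2×II-1: ss|Ss|SS
S/III-3 un II-2×II-1: ss
⇒ S over [I-1,I-2,II-1,II-2,II-3,III-1,III-2,III-3]: 28 consistent
V/I-1 ? ·: vv|Vv|VV
V/I-2 ? ·: vv|Vv|VV
V/II-1 aff I-1×I-2: Vv
V/II-2 un ·: vv
V/II-3 aff I-1×I-2: Vv|VV
V/III-1 un II-2×II-1: vv
V/III-2 ? II-2×II-1: vv|Vv
V/III-3 un II-2×II-1: vv
⇒ V over [I-1,I-2,II-1,II-2,II-3,III-1,III-2,III-3]: 20 consistent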